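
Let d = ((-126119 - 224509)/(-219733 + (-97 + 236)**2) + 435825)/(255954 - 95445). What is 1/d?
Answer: 2680660809/7278742544 ≈ 0.36829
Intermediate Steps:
d = 7278742544/2680660809 (d = (-350628/(-219733 + 139**2) + 435825)/160509 = (-350628/(-219733 + 19321) + 435825)*(1/160509) = (-350628/(-200412) + 435825)*(1/160509) = (-350628*(-1/200412) + 435825)*(1/160509) = (29219/16701 + 435825)*(1/160509) = (7278742544/16701)*(1/160509) = 7278742544/2680660809 ≈ 2.7153)
1/d = 1/(7278742544/2680660809) = 2680660809/7278742544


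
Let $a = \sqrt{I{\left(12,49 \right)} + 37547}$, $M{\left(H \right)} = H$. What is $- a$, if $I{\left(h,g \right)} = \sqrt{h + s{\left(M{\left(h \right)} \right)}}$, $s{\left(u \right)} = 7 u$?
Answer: $- \sqrt{37547 + 4 \sqrt{6}} \approx -193.8$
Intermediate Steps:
$I{\left(h,g \right)} = 2 \sqrt{2} \sqrt{h}$ ($I{\left(h,g \right)} = \sqrt{h + 7 h} = \sqrt{8 h} = 2 \sqrt{2} \sqrt{h}$)
$a = \sqrt{37547 + 4 \sqrt{6}}$ ($a = \sqrt{2 \sqrt{2} \sqrt{12} + 37547} = \sqrt{2 \sqrt{2} \cdot 2 \sqrt{3} + 37547} = \sqrt{4 \sqrt{6} + 37547} = \sqrt{37547 + 4 \sqrt{6}} \approx 193.8$)
$- a = - \sqrt{37547 + 4 \sqrt{6}}$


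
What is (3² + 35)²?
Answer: 1936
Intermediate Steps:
(3² + 35)² = (9 + 35)² = 44² = 1936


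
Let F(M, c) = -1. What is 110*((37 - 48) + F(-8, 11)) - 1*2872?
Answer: -4192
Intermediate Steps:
110*((37 - 48) + F(-8, 11)) - 1*2872 = 110*((37 - 48) - 1) - 1*2872 = 110*(-11 - 1) - 2872 = 110*(-12) - 2872 = -1320 - 2872 = -4192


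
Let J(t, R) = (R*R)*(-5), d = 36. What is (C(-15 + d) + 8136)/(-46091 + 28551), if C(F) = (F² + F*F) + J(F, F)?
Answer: -6813/17540 ≈ -0.38843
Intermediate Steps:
J(t, R) = -5*R² (J(t, R) = R²*(-5) = -5*R²)
C(F) = -3*F² (C(F) = (F² + F*F) - 5*F² = (F² + F²) - 5*F² = 2*F² - 5*F² = -3*F²)
(C(-15 + d) + 8136)/(-46091 + 28551) = (-3*(-15 + 36)² + 8136)/(-46091 + 28551) = (-3*21² + 8136)/(-17540) = (-3*441 + 8136)*(-1/17540) = (-1323 + 8136)*(-1/17540) = 6813*(-1/17540) = -6813/17540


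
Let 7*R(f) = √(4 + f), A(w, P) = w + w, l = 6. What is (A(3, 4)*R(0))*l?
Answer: 72/7 ≈ 10.286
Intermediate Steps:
A(w, P) = 2*w
R(f) = √(4 + f)/7
(A(3, 4)*R(0))*l = ((2*3)*(√(4 + 0)/7))*6 = (6*(√4/7))*6 = (6*((⅐)*2))*6 = (6*(2/7))*6 = (12/7)*6 = 72/7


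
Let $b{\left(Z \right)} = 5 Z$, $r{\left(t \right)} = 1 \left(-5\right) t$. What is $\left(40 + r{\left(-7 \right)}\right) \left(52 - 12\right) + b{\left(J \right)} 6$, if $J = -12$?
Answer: $2640$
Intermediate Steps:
$r{\left(t \right)} = - 5 t$
$\left(40 + r{\left(-7 \right)}\right) \left(52 - 12\right) + b{\left(J \right)} 6 = \left(40 - -35\right) \left(52 - 12\right) + 5 \left(-12\right) 6 = \left(40 + 35\right) 40 - 360 = 75 \cdot 40 - 360 = 3000 - 360 = 2640$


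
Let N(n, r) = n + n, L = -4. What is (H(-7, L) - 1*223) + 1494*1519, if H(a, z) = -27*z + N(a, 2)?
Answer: 2269257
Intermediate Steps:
N(n, r) = 2*n
H(a, z) = -27*z + 2*a
(H(-7, L) - 1*223) + 1494*1519 = ((-27*(-4) + 2*(-7)) - 1*223) + 1494*1519 = ((108 - 14) - 223) + 2269386 = (94 - 223) + 2269386 = -129 + 2269386 = 2269257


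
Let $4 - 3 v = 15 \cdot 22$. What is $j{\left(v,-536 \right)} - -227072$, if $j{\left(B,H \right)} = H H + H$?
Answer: $513832$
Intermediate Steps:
$v = - \frac{326}{3}$ ($v = \frac{4}{3} - \frac{15 \cdot 22}{3} = \frac{4}{3} - 110 = - \frac{326}{3} \approx -108.67$)
$j{\left(B,H \right)} = H + H^{2}$ ($j{\left(B,H \right)} = H^{2} + H = H + H^{2}$)
$j{\left(v,-536 \right)} - -227072 = - 536 \left(1 - 536\right) - -227072 = \left(-536\right) \left(-535\right) + 227072 = 286760 + 227072 = 513832$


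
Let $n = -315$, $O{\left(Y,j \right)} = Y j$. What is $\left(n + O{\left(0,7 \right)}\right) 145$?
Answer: $-45675$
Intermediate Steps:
$\left(n + O{\left(0,7 \right)}\right) 145 = \left(-315 + 0 \cdot 7\right) 145 = \left(-315 + 0\right) 145 = \left(-315\right) 145 = -45675$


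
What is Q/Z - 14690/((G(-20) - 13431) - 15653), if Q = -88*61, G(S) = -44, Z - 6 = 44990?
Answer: 63079017/163830436 ≈ 0.38503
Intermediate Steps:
Z = 44996 (Z = 6 + 44990 = 44996)
Q = -5368
Q/Z - 14690/((G(-20) - 13431) - 15653) = -5368/44996 - 14690/((-44 - 13431) - 15653) = -5368*1/44996 - 14690/(-13475 - 15653) = -1342/11249 - 14690/(-29128) = -1342/11249 - 14690*(-1/29128) = -1342/11249 + 7345/14564 = 63079017/163830436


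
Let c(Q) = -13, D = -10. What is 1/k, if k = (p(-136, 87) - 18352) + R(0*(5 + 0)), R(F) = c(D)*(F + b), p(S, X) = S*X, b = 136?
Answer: -1/31952 ≈ -3.1297e-5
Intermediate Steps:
R(F) = -1768 - 13*F (R(F) = -13*(F + 136) = -13*(136 + F) = -1768 - 13*F)
k = -31952 (k = (-136*87 - 18352) + (-1768 - 0*(5 + 0)) = (-11832 - 18352) + (-1768 - 0*5) = -30184 + (-1768 - 13*0) = -30184 + (-1768 + 0) = -30184 - 1768 = -31952)
1/k = 1/(-31952) = -1/31952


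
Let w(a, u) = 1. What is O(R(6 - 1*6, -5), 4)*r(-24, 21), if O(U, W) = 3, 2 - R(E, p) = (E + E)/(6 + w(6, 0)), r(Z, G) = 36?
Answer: 108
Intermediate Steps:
R(E, p) = 2 - 2*E/7 (R(E, p) = 2 - (E + E)/(6 + 1) = 2 - 2*E/7)
O(R(6 - 1*6, -5), 4)*r(-24, 21) = 3*36 = 108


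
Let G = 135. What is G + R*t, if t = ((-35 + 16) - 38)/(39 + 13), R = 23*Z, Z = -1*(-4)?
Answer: 444/13 ≈ 34.154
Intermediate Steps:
Z = 4
R = 92 (R = 23*4 = 92)
t = -57/52 (t = (-19 - 38)/52 = -57*1/52 = -57/52 ≈ -1.0962)
G + R*t = 135 + 92*(-57/52) = 135 - 1311/13 = 444/13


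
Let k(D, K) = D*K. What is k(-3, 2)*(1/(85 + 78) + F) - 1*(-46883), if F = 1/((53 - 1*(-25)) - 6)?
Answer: 91702913/1956 ≈ 46883.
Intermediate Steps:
F = 1/72 (F = 1/((53 + 25) - 6) = 1/(78 - 6) = 1/72 ≈ 0.013889)
k(-3, 2)*(1/(85 + 78) + F) - 1*(-46883) = (-3*2)*(1/(85 + 78) + 1/72) - 1*(-46883) = -6*(1/163 + 1/72) + 46883 = -6*235/11736 + 46883 = -235/1956 + 46883 = 91702913/1956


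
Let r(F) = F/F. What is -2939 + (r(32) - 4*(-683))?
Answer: -206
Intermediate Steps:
r(F) = 1
-2939 + (r(32) - 4*(-683)) = -2939 + (1 - 4*(-683)) = -2939 + (1 - 1*(-2732)) = -2939 + (1 + 2732) = -2939 + 2733 = -206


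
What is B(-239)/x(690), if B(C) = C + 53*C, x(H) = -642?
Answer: 2151/107 ≈ 20.103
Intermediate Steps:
B(C) = 54*C
B(-239)/x(690) = (54*(-239))/(-642) = -12906*(-1/642) = 2151/107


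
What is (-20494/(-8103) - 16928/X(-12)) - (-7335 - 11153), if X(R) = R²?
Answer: 446628616/24309 ≈ 18373.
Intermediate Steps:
(-20494/(-8103) - 16928/X(-12)) - (-7335 - 11153) = (-20494/(-8103) - 16928/((-12)²)) - (-7335 - 11153) = (-20494*(-1/8103) - 16928/144) - 1*(-18488) = (20494/8103 - 16928*1/144) + 18488 = (20494/8103 - 1058/9) + 18488 = -2796176/24309 + 18488 = 446628616/24309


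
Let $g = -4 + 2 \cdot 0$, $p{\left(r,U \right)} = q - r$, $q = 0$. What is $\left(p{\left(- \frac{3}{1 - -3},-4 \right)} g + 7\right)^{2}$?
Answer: $16$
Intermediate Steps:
$p{\left(r,U \right)} = - r$ ($p{\left(r,U \right)} = 0 - r = - r$)
$g = -4$ ($g = -4 + 0 = -4$)
$\left(p{\left(- \frac{3}{1 - -3},-4 \right)} g + 7\right)^{2} = \left(- \frac{-3}{1 - -3} \left(-4\right) + 7\right)^{2} = \left(- \frac{-3}{1 + 3} \left(-4\right) + 7\right)^{2} = \left(- \frac{-3}{4} \left(-4\right) + 7\right)^{2} = \left(\left(-1\right) \left(- \frac{3}{4}\right) \left(-4\right) + 7\right)^{2} = \left(\frac{3}{4} \left(-4\right) + 7\right)^{2} = \left(-3 + 7\right)^{2} = 4^{2} = 16$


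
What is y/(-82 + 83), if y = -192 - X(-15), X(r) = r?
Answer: -177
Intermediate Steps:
y = -177 (y = -192 - 1*(-15) = -192 + 15 = -177)
y/(-82 + 83) = -177/(-82 + 83) = -177/1 = 1*(-177) = -177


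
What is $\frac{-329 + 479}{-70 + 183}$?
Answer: $\frac{150}{113} \approx 1.3274$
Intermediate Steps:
$\frac{-329 + 479}{-70 + 183} = \frac{150}{113}$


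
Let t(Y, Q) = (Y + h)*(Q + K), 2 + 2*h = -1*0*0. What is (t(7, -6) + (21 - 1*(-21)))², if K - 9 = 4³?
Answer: 197136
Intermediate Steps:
h = -1 (h = -1 + (-1*0*0)/2 = -1 + (0*0)/2 = -1 + (½)*0 = -1 + 0 = -1)
K = 73 (K = 9 + 4³ = 9 + 64 = 73)
t(Y, Q) = (-1 + Y)*(73 + Q) (t(Y, Q) = (Y - 1)*(Q + 73) = (-1 + Y)*(73 + Q))
(t(7, -6) + (21 - 1*(-21)))² = ((-73 - 1*(-6) + 73*7 - 6*7) + (21 - 1*(-21)))² = ((-73 + 6 + 511 - 42) + (21 + 21))² = (402 + 42)² = 444² = 197136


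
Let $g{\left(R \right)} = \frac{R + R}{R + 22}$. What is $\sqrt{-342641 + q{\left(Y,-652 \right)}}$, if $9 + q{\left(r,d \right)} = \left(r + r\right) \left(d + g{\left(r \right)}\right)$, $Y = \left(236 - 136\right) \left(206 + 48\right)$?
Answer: $\frac{5 i \sqrt{215616063424170}}{12711} \approx 5776.0 i$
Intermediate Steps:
$g{\left(R \right)} = \frac{2 R}{22 + R}$
$Y = 25400$ ($Y = 100 \cdot 254 = 25400$)
$q{\left(r,d \right)} = -9 + 2 r \left(d + \frac{2 r}{22 + r}\right)$ ($q{\left(r,d \right)} = -9 + \left(r + r\right) \left(d + \frac{2 r}{22 + r}\right) = -9 + 2 r \left(d + \frac{2 r}{22 + r}\right)$)
$\sqrt{-342641 + q{\left(Y,-652 \right)}} = \sqrt{-342641 + \frac{4 \cdot 25400^{2} + \left(-9 + 2 \left(-652\right) 25400\right) \left(22 + 25400\right)}{22 + 25400}} = \sqrt{-342641 + \frac{4 \cdot 645160000 + \left(-9 - 33121600\right) 25422}{25422}} = \sqrt{-342641 + \frac{2580640000 - 842017543998}{25422}} = \sqrt{-342641 + \frac{1}{25422} \left(-839436903998\right)} = \sqrt{-342641 - \frac{419718451999}{12711}} = \sqrt{- \frac{424073761750}{12711}} = \frac{5 i \sqrt{215616063424170}}{12711}$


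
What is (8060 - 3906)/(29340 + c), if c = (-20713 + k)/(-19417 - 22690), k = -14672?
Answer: 174912478/1235454765 ≈ 0.14158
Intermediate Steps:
c = 35385/42107 (c = (-20713 - 14672)/(-19417 - 22690) = -35385/(-42107) = -35385*(-1/42107) = 35385/42107 ≈ 0.84036)
(8060 - 3906)/(29340 + c) = (8060 - 3906)/(29340 + 35385/42107) = 4154/(1235454765/42107) = 4154*(42107/1235454765) = 174912478/1235454765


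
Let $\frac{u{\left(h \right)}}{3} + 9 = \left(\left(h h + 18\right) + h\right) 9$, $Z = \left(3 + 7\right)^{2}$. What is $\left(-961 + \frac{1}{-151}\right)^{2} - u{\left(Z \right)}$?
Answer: $\frac{14829194185}{22801} \approx 6.5038 \cdot 10^{5}$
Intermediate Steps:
$Z = 100$ ($Z = 10^{2} = 100$)
$u{\left(h \right)} = 459 + 27 h + 27 h^{2}$ ($u{\left(h \right)} = -27 + 3 \left(\left(h h + 18\right) + h\right) 9 = -27 + 3 \left(\left(h^{2} + 18\right) + h\right) 9 = -27 + 3 \left(\left(18 + h^{2}\right) + h\right) 9 = -27 + 3 \left(18 + h + h^{2}\right) 9 = -27 + 3 \left(162 + 9 h + 9 h^{2}\right) = -27 + \left(486 + 27 h + 27 h^{2}\right) = 459 + 27 h + 27 h^{2}$)
$\left(-961 + \frac{1}{-151}\right)^{2} - u{\left(Z \right)} = \left(-961 + \frac{1}{-151}\right)^{2} - \left(459 + 27 \cdot 100 + 27 \cdot 100^{2}\right) = \left(-961 - \frac{1}{151}\right)^{2} - \left(459 + 2700 + 27 \cdot 10000\right) = \left(- \frac{145112}{151}\right)^{2} - \left(459 + 2700 + 270000\right) = \frac{21057492544}{22801} - 273159 = \frac{14829194185}{22801}$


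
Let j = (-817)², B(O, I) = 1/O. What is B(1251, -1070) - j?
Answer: -835028738/1251 ≈ -6.6749e+5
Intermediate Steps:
j = 667489
B(1251, -1070) - j = 1/1251 - 1*667489 = 1/1251 - 667489 = -835028738/1251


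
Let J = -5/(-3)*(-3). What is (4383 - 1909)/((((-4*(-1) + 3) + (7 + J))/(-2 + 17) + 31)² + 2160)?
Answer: 30925/39482 ≈ 0.78327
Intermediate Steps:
J = -5 (J = -5*(-⅓)*(-3) = (5/3)*(-3) = -5)
(4383 - 1909)/((((-4*(-1) + 3) + (7 + J))/(-2 + 17) + 31)² + 2160) = (4383 - 1909)/((((-4*(-1) + 3) + (7 - 5))/(-2 + 17) + 31)² + 2160) = 2474/((((4 + 3) + 2)/15 + 31)² + 2160) = 2474/(((7 + 2)*(1/15) + 31)² + 2160) = 2474/((9*(1/15) + 31)² + 2160) = 2474/((⅗ + 31)² + 2160) = 2474/((158/5)² + 2160) = 2474/(24964/25 + 2160) = 2474/(78964/25) = 2474*(25/78964) = 30925/39482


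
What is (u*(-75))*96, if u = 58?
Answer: -417600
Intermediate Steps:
(u*(-75))*96 = (58*(-75))*96 = -4350*96 = -417600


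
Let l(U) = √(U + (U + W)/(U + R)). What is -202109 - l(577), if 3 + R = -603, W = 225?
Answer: -202109 - √461999/29 ≈ -2.0213e+5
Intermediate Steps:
R = -606 (R = -3 - 603 = -606)
l(U) = √(U + (225 + U)/(-606 + U)) (l(U) = √(U + (U + 225)/(U - 606)) = √(U + (225 + U)/(-606 + U)))
-202109 - l(577) = -202109 - √((225 + 577 + 577*(-606 + 577))/(-606 + 577)) = -202109 - √((225 + 577 + 577*(-29))/(-29)) = -202109 - √(-(225 + 577 - 16733)/29) = -202109 - √(-1/29*(-15931)) = -202109 - √(15931/29) = -202109 - √461999/29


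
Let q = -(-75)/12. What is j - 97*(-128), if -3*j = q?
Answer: 148967/12 ≈ 12414.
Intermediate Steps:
q = 25/4 (q = -(-75)/12 = -5*(-5/4) = 25/4 ≈ 6.2500)
j = -25/12 (j = -1/3*25/4 = -25/12 ≈ -2.0833)
j - 97*(-128) = -25/12 - 97*(-128) = -25/12 + 12416 = 148967/12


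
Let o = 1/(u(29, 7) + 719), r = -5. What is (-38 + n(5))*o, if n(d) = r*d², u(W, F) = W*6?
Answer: -163/893 ≈ -0.18253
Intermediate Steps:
u(W, F) = 6*W
o = 1/893 (o = 1/(6*29 + 719) = 1/(174 + 719) = 1/893 ≈ 0.0011198)
n(d) = -5*d²
(-38 + n(5))*o = (-38 - 5*5²)*(1/893) = (-38 - 5*25)*(1/893) = (-38 - 125)*(1/893) = -163*1/893 = -163/893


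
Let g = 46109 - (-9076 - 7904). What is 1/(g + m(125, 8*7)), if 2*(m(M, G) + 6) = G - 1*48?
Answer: 1/63087 ≈ 1.5851e-5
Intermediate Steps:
m(M, G) = -30 + G/2 (m(M, G) = -6 + (G - 1*48)/2 = -6 + (G - 48)/2 = -6 + (-48 + G)/2 = -6 + (-24 + G/2) = -30 + G/2)
g = 63089 (g = 46109 - 1*(-16980) = 46109 + 16980 = 63089)
1/(g + m(125, 8*7)) = 1/(63089 + (-30 + (8*7)/2)) = 1/(63089 + (-30 + (½)*56)) = 1/(63089 + (-30 + 28)) = 1/(63089 - 2) = 1/63087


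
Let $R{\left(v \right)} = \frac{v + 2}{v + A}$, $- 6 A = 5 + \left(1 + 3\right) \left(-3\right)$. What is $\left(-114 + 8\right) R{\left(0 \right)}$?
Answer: $- \frac{1272}{7} \approx -181.71$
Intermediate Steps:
$A = \frac{7}{6}$ ($A = - \frac{5 + \left(1 + 3\right) \left(-3\right)}{6} = - \frac{5 + 4 \left(-3\right)}{6} = - \frac{5 - 12}{6} = \left(- \frac{1}{6}\right) \left(-7\right) = \frac{7}{6} \approx 1.1667$)
$R{\left(v \right)} = \frac{2 + v}{\frac{7}{6} + v}$ ($R{\left(v \right)} = \frac{v + 2}{v + \frac{7}{6}} = \frac{2 + v}{\frac{7}{6} + v}$)
$\left(-114 + 8\right) R{\left(0 \right)} = \left(-114 + 8\right) \frac{6 \left(2 + 0\right)}{7 + 6 \cdot 0} = - 106 \cdot 6 \frac{1}{7 + 0} \cdot 2 = - 106 \cdot 6 \cdot \frac{1}{7} \cdot 2 = \left(-106\right) \frac{12}{7} = - \frac{1272}{7}$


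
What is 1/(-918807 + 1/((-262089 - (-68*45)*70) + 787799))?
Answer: -739910/679834487369 ≈ -1.0884e-6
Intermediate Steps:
1/(-918807 + 1/((-262089 - (-68*45)*70) + 787799)) = 1/(-918807 + 1/((-262089 - (-3060)*70) + 787799)) = 1/(-918807 + 1/((-262089 - 1*(-214200)) + 787799)) = 1/(-918807 + 1/((-262089 + 214200) + 787799)) = 1/(-918807 + 1/(-47889 + 787799)) = 1/(-918807 + 1/739910) = 1/(-679834487369/739910) = -739910/679834487369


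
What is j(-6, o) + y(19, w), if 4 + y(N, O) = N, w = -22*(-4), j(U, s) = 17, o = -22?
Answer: 32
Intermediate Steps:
w = 88
y(N, O) = -4 + N
j(-6, o) + y(19, w) = 17 + (-4 + 19) = 17 + 15 = 32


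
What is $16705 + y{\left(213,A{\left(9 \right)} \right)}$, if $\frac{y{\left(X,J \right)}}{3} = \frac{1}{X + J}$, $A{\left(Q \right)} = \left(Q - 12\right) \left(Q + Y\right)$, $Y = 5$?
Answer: $\frac{952186}{57} \approx 16705.0$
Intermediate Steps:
$A{\left(Q \right)} = \left(-12 + Q\right) \left(5 + Q\right)$ ($A{\left(Q \right)} = \left(Q - 12\right) \left(Q + 5\right) = \left(-12 + Q\right) \left(5 + Q\right)$)
$y{\left(X,J \right)} = \frac{3}{J + X}$ ($y{\left(X,J \right)} = \frac{3}{X + J} = \frac{3}{J + X}$)
$16705 + y{\left(213,A{\left(9 \right)} \right)} = 16705 + \frac{3}{\left(-60 + 9^{2} - 63\right) + 213} = 16705 + \frac{3}{\left(-60 + 81 - 63\right) + 213} = 16705 + \frac{3}{-42 + 213} = 16705 + \frac{3}{171} = 16705 + 3 \cdot \frac{1}{171} = 16705 + \frac{1}{57} = \frac{952186}{57}$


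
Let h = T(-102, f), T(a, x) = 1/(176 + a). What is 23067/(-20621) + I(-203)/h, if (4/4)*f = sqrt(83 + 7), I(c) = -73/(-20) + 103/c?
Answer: 9687997533/41860630 ≈ 231.43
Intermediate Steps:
I(c) = 73/20 + 103/c (I(c) = -73*(-1/20) + 103/c = 73/20 + 103/c)
f = 3*sqrt(10) (f = sqrt(83 + 7) = sqrt(90) = 3*sqrt(10) ≈ 9.4868)
h = 1/74 (h = 1/(176 - 102) = 1/74 ≈ 0.013514)
23067/(-20621) + I(-203)/h = 23067/(-20621) + (73/20 + 103/(-203))/(1/74) = 23067*(-1/20621) + (73/20 + 103*(-1/203))*74 = -23067/20621 + (73/20 - 103/203)*74 = -23067/20621 + (12759/4060)*74 = -23067/20621 + 472083/2030 = 9687997533/41860630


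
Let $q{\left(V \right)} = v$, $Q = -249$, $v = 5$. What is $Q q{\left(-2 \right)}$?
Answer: $-1245$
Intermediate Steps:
$q{\left(V \right)} = 5$
$Q q{\left(-2 \right)} = \left(-249\right) 5 = -1245$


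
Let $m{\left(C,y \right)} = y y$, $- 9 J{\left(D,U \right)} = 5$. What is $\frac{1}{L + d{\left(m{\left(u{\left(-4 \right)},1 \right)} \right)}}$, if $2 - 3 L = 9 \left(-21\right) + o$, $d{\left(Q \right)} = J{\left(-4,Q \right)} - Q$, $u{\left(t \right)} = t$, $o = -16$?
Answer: $\frac{9}{607} \approx 0.014827$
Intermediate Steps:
$J{\left(D,U \right)} = - \frac{5}{9}$ ($J{\left(D,U \right)} = \left(- \frac{1}{9}\right) 5 = - \frac{5}{9}$)
$m{\left(C,y \right)} = y^{2}$
$d{\left(Q \right)} = - \frac{5}{9} - Q$
$L = 69$ ($L = \frac{2}{3} - \frac{9 \left(-21\right) - 16}{3} = \frac{2}{3} - \frac{-189 - 16}{3} = \frac{2}{3} - - \frac{205}{3} = \frac{2}{3} + \frac{205}{3} = 69$)
$\frac{1}{L + d{\left(m{\left(u{\left(-4 \right)},1 \right)} \right)}} = \frac{1}{69 - \frac{14}{9}} = \frac{1}{\frac{607}{9}} = \frac{9}{607}$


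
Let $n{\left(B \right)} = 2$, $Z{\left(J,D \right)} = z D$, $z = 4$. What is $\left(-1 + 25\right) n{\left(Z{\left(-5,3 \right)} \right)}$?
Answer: $48$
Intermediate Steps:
$Z{\left(J,D \right)} = 4 D$
$\left(-1 + 25\right) n{\left(Z{\left(-5,3 \right)} \right)} = \left(-1 + 25\right) 2 = 24 \cdot 2 = 48$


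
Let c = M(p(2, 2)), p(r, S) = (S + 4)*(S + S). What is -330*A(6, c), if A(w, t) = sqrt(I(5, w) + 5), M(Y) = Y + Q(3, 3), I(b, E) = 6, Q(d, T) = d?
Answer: -330*sqrt(11) ≈ -1094.5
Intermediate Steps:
p(r, S) = 2*S*(4 + S) (p(r, S) = (4 + S)*(2*S) = 2*S*(4 + S))
M(Y) = 3 + Y (M(Y) = Y + 3 = 3 + Y)
c = 27 (c = 3 + 2*2*(4 + 2) = 3 + 2*2*6 = 3 + 24 = 27)
A(w, t) = sqrt(11) (A(w, t) = sqrt(6 + 5) = sqrt(11))
-330*A(6, c) = -330*sqrt(11)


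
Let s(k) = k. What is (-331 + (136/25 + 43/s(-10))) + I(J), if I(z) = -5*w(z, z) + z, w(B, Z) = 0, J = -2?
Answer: -16593/50 ≈ -331.86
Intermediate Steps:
I(z) = z (I(z) = -5*0 + z = 0 + z = z)
(-331 + (136/25 + 43/s(-10))) + I(J) = (-331 + (136/25 + 43/(-10))) - 2 = (-331 + (136*(1/25) + 43*(-1/10))) - 2 = (-331 + (136/25 - 43/10)) - 2 = (-331 + 57/50) - 2 = -16493/50 - 2 = -16593/50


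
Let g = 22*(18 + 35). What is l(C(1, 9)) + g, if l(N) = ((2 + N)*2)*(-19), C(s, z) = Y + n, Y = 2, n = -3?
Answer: 1128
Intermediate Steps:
g = 1166 (g = 22*53 = 1166)
C(s, z) = -1 (C(s, z) = 2 - 3 = -1)
l(N) = -76 - 38*N (l(N) = (4 + 2*N)*(-19) = -76 - 38*N)
l(C(1, 9)) + g = (-76 - 38*(-1)) + 1166 = (-76 + 38) + 1166 = -38 + 1166 = 1128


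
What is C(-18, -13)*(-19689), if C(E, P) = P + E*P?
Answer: -4351269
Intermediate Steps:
C(-18, -13)*(-19689) = -13*(1 - 18)*(-19689) = -13*(-17)*(-19689) = 221*(-19689) = -4351269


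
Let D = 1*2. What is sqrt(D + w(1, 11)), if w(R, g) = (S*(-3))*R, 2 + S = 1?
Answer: sqrt(5) ≈ 2.2361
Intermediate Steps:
S = -1 (S = -2 + 1 = -1)
w(R, g) = 3*R (w(R, g) = (-1*(-3))*R = 3*R)
D = 2
sqrt(D + w(1, 11)) = sqrt(2 + 3*1) = sqrt(2 + 3) = sqrt(5)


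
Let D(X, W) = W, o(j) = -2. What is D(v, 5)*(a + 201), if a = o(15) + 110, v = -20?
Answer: 1545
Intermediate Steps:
a = 108 (a = -2 + 110 = 108)
D(v, 5)*(a + 201) = 5*(108 + 201) = 5*309 = 1545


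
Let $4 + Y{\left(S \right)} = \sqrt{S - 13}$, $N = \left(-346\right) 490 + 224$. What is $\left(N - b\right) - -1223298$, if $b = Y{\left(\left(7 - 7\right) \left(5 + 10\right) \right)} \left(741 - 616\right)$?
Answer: $1054482 - 125 i \sqrt{13} \approx 1.0545 \cdot 10^{6} - 450.69 i$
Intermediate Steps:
$N = -169316$ ($N = -169540 + 224 = -169316$)
$Y{\left(S \right)} = -4 + \sqrt{-13 + S}$ ($Y{\left(S \right)} = -4 + \sqrt{S - 13} = -4 + \sqrt{-13 + S}$)
$b = -500 + 125 i \sqrt{13}$ ($b = \left(-4 + \sqrt{-13 + \left(7 - 7\right) \left(5 + 10\right)}\right) \left(741 - 616\right) = \left(-4 + \sqrt{-13 + 0 \cdot 15}\right) 125 = \left(-4 + \sqrt{-13 + 0}\right) 125 = \left(-4 + \sqrt{-13}\right) 125 = \left(-4 + i \sqrt{13}\right) 125 = -500 + 125 i \sqrt{13} \approx -500.0 + 450.69 i$)
$\left(N - b\right) - -1223298 = \left(-169316 - \left(-500 + 125 i \sqrt{13}\right)\right) - -1223298 = \left(-169316 + \left(500 - 125 i \sqrt{13}\right)\right) + 1223298 = \left(-168816 - 125 i \sqrt{13}\right) + 1223298 = 1054482 - 125 i \sqrt{13}$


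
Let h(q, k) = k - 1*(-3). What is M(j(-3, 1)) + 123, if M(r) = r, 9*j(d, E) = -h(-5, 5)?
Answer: 1099/9 ≈ 122.11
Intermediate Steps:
h(q, k) = 3 + k (h(q, k) = k + 3 = 3 + k)
j(d, E) = -8/9 (j(d, E) = (-(3 + 5))/9 = (-1*8)/9 = (⅑)*(-8) = -8/9)
M(j(-3, 1)) + 123 = -8/9 + 123 = 1099/9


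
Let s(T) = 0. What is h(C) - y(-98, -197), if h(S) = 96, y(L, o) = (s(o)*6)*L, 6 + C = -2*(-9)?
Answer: 96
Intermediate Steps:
C = 12 (C = -6 - 2*(-9) = -6 + 18 = 12)
y(L, o) = 0 (y(L, o) = (0*6)*L = 0*L = 0)
h(C) - y(-98, -197) = 96 - 1*0 = 96 + 0 = 96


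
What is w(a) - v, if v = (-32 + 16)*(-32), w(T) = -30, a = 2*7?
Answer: -542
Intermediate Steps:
a = 14
v = 512 (v = -16*(-32) = 512)
w(a) - v = -30 - 1*512 = -30 - 512 = -542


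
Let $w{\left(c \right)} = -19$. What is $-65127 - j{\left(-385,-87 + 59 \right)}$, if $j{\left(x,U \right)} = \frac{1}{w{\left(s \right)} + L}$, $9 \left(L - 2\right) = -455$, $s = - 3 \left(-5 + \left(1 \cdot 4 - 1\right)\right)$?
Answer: $- \frac{39597207}{608} \approx -65127.0$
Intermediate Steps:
$s = 6$ ($s = - 3 \left(-5 + \left(4 - 1\right)\right) = - 3 \left(-5 + 3\right) = \left(-3\right) \left(-2\right) = 6$)
$L = - \frac{437}{9}$ ($L = 2 + \frac{1}{9} \left(-455\right) = 2 - \frac{455}{9} = - \frac{437}{9} \approx -48.556$)
$j{\left(x,U \right)} = - \frac{9}{608}$ ($j{\left(x,U \right)} = \frac{1}{-19 - \frac{437}{9}} = \frac{1}{- \frac{608}{9}} = - \frac{9}{608}$)
$-65127 - j{\left(-385,-87 + 59 \right)} = -65127 - - \frac{9}{608} = -65127 + \frac{9}{608} = - \frac{39597207}{608}$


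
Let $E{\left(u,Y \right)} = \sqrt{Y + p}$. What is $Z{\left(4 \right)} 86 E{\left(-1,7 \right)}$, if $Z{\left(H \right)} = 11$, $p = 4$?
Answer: $946 \sqrt{11} \approx 3137.5$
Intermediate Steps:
$E{\left(u,Y \right)} = \sqrt{4 + Y}$ ($E{\left(u,Y \right)} = \sqrt{Y + 4} = \sqrt{4 + Y}$)
$Z{\left(4 \right)} 86 E{\left(-1,7 \right)} = 11 \cdot 86 \sqrt{4 + 7} = 946 \sqrt{11}$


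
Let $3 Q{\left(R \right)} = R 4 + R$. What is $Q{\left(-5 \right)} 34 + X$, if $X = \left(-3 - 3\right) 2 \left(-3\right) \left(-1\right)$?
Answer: $- \frac{958}{3} \approx -319.33$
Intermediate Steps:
$X = -36$ ($X = - 6 \left(\left(-6\right) \left(-1\right)\right) = \left(-6\right) 6 = -36$)
$Q{\left(R \right)} = \frac{5 R}{3}$ ($Q{\left(R \right)} = \frac{R 4 + R}{3} = \frac{4 R + R}{3} = \frac{5 R}{3}$)
$Q{\left(-5 \right)} 34 + X = \frac{5}{3} \left(-5\right) 34 - 36 = \left(- \frac{25}{3}\right) 34 - 36 = - \frac{850}{3} - 36 = - \frac{958}{3}$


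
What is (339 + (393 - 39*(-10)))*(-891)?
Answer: -999702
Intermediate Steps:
(339 + (393 - 39*(-10)))*(-891) = (339 + (393 + 390))*(-891) = (339 + 783)*(-891) = 1122*(-891) = -999702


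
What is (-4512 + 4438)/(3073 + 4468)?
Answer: -74/7541 ≈ -0.0098130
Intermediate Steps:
(-4512 + 4438)/(3073 + 4468) = -74/7541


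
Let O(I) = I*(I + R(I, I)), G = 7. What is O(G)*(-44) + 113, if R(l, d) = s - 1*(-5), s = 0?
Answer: -3583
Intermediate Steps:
R(l, d) = 5 (R(l, d) = 0 - 1*(-5) = 0 + 5 = 5)
O(I) = I*(5 + I) (O(I) = I*(I + 5) = I*(5 + I))
O(G)*(-44) + 113 = (7*(5 + 7))*(-44) + 113 = (7*12)*(-44) + 113 = 84*(-44) + 113 = -3696 + 113 = -3583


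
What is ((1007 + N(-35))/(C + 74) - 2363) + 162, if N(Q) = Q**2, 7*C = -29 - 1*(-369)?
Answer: -312139/143 ≈ -2182.8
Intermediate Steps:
C = 340/7 (C = (-29 - 1*(-369))/7 = (-29 + 369)/7 = (1/7)*340 = 340/7 ≈ 48.571)
((1007 + N(-35))/(C + 74) - 2363) + 162 = ((1007 + (-35)**2)/(340/7 + 74) - 2363) + 162 = ((1007 + 1225)/(858/7) - 2363) + 162 = (2232*(7/858) - 2363) + 162 = (2604/143 - 2363) + 162 = -335305/143 + 162 = -312139/143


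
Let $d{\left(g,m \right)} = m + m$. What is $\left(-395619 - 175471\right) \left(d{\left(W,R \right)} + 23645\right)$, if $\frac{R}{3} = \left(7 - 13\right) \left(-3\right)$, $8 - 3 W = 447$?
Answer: $-13565100770$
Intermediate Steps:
$W = - \frac{439}{3}$ ($W = \frac{8}{3} - 149 = - \frac{439}{3} \approx -146.33$)
$R = 54$ ($R = 3 \left(7 - 13\right) \left(-3\right) = 3 \left(\left(-6\right) \left(-3\right)\right) = 3 \cdot 18 = 54$)
$d{\left(g,m \right)} = 2 m$
$\left(-395619 - 175471\right) \left(d{\left(W,R \right)} + 23645\right) = \left(-395619 - 175471\right) \left(2 \cdot 54 + 23645\right) = - 571090 \left(108 + 23645\right) = \left(-571090\right) 23753 = -13565100770$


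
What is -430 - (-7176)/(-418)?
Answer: -93458/209 ≈ -447.17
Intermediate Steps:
-430 - (-7176)/(-418) = -430 - (-7176)*(-1)/418 = -430 - 24*299/418 = -430 - 3588/209 = -93458/209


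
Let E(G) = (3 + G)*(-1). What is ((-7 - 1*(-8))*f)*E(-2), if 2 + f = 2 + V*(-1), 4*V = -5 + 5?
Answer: 0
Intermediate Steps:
V = 0 (V = (-5 + 5)/4 = (¼)*0 = 0)
f = 0 (f = -2 + (2 + 0*(-1)) = -2 + (2 + 0) = -2 + 2 = 0)
E(G) = -3 - G
((-7 - 1*(-8))*f)*E(-2) = ((-7 - 1*(-8))*0)*(-3 - 1*(-2)) = ((-7 + 8)*0)*(-3 + 2) = (1*0)*(-1) = 0*(-1) = 0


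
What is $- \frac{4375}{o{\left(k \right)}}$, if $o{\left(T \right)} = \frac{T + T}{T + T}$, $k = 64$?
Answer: $-4375$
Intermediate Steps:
$o{\left(T \right)} = 1$ ($o{\left(T \right)} = \frac{2 T}{2 T} = 2 T \frac{1}{2 T} = 1$)
$- \frac{4375}{o{\left(k \right)}} = - \frac{4375}{1} = \left(-4375\right) 1 = -4375$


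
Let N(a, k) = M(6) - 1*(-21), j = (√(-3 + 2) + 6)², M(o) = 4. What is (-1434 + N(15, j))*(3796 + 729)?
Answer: -6375725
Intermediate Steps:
j = (6 + I)² (j = (√(-1) + 6)² = (I + 6)² = (6 + I)² ≈ 35.0 + 12.0*I)
N(a, k) = 25 (N(a, k) = 4 - 1*(-21) = 4 + 21 = 25)
(-1434 + N(15, j))*(3796 + 729) = (-1434 + 25)*(3796 + 729) = -1409*4525 = -6375725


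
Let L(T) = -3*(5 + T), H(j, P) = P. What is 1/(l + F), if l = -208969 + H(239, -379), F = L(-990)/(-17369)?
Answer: -17369/3636168367 ≈ -4.7767e-6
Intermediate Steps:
L(T) = -15 - 3*T
F = -2955/17369 (F = (-15 - 3*(-990))/(-17369) = (-15 + 2970)*(-1/17369) = 2955*(-1/17369) = -2955/17369 ≈ -0.17013)
l = -209348 (l = -208969 - 379 = -209348)
1/(l + F) = 1/(-209348 - 2955/17369) = 1/(-3636168367/17369) = -17369/3636168367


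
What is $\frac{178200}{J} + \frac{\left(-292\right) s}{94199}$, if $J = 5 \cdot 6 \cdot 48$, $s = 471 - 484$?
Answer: $\frac{46643689}{376796} \approx 123.79$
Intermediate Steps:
$s = -13$ ($s = 471 - 484 = -13$)
$J = 1440$ ($J = 30 \cdot 48 = 1440$)
$\frac{178200}{J} + \frac{\left(-292\right) s}{94199} = \frac{178200}{1440} + \frac{\left(-292\right) \left(-13\right)}{94199} = 178200 \cdot \frac{1}{1440} + 3796 \cdot \frac{1}{94199} = \frac{495}{4} + \frac{3796}{94199} = \frac{46643689}{376796}$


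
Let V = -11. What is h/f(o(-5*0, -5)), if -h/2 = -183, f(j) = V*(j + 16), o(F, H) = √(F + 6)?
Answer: -2928/1375 + 183*√6/1375 ≈ -1.8034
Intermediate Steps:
o(F, H) = √(6 + F)
f(j) = -176 - 11*j (f(j) = -11*(j + 16) = -11*(16 + j) = -176 - 11*j)
h = 366 (h = -2*(-183) = 366)
h/f(o(-5*0, -5)) = 366/(-176 - 11*√(6 - 5*0)) = 366/(-176 - 11*√(6 + 0)) = 366/(-176 - 11*√6)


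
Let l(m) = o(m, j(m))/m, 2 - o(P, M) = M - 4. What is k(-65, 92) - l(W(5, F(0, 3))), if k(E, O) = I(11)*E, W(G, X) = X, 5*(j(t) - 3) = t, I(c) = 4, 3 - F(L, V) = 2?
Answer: -1314/5 ≈ -262.80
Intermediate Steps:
F(L, V) = 1 (F(L, V) = 3 - 1*2 = 3 - 2 = 1)
j(t) = 3 + t/5
o(P, M) = 6 - M (o(P, M) = 2 - (M - 4) = 2 - (-4 + M) = 2 + (4 - M) = 6 - M)
l(m) = (3 - m/5)/m (l(m) = (6 - (3 + m/5))/m = (6 + (-3 - m/5))/m = (3 - m/5)/m)
k(E, O) = 4*E
k(-65, 92) - l(W(5, F(0, 3))) = 4*(-65) - (15 - 1*1)/(5*1) = -260 - (15 - 1)/5 = -260 - 14/5 = -1314/5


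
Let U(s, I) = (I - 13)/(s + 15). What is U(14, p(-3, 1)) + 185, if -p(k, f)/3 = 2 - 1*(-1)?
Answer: 5343/29 ≈ 184.24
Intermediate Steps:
p(k, f) = -9 (p(k, f) = -3*(2 - 1*(-1)) = -3*(2 + 1) = -3*3 = -9)
U(s, I) = (-13 + I)/(15 + s)
U(14, p(-3, 1)) + 185 = (-13 - 9)/(15 + 14) + 185 = -22/29 + 185 = 5343/29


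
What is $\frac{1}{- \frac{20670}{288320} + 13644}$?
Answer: $\frac{544}{7422297} \approx 7.3293 \cdot 10^{-5}$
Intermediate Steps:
$\frac{1}{- \frac{20670}{288320} + 13644} = \frac{1}{\left(-20670\right) \frac{1}{288320} + 13644} = \frac{1}{- \frac{39}{544} + 13644} = \frac{1}{\frac{7422297}{544}} = \frac{544}{7422297}$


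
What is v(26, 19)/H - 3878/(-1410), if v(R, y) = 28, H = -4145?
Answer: 1603483/584445 ≈ 2.7436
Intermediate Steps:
v(26, 19)/H - 3878/(-1410) = 28/(-4145) - 3878/(-1410) = 28*(-1/4145) - 3878*(-1/1410) = -28/4145 + 1939/705 = 1603483/584445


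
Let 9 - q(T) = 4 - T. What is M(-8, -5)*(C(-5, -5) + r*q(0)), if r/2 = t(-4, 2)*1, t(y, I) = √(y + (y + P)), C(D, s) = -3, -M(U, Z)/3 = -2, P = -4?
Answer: -18 + 120*I*√3 ≈ -18.0 + 207.85*I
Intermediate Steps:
M(U, Z) = 6 (M(U, Z) = -3*(-2) = 6)
t(y, I) = √(-4 + 2*y) (t(y, I) = √(y + (y - 4)) = √(y + (-4 + y)) = √(-4 + 2*y))
q(T) = 5 + T (q(T) = 9 - (4 - T) = 9 + (-4 + T) = 5 + T)
r = 4*I*√3 (r = 2*(√(-4 + 2*(-4))*1) = 2*(√(-4 - 8)*1) = 2*(√(-12)*1) = 2*((2*I*√3)*1) = 2*(2*I*√3) = 4*I*√3 ≈ 6.9282*I)
M(-8, -5)*(C(-5, -5) + r*q(0)) = 6*(-3 + (4*I*√3)*(5 + 0)) = 6*(-3 + (4*I*√3)*5) = 6*(-3 + 20*I*√3) = -18 + 120*I*√3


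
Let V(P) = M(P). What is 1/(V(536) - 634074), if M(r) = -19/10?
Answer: -10/6340759 ≈ -1.5771e-6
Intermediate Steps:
M(r) = -19/10 (M(r) = -19*⅒ = -19/10)
V(P) = -19/10
1/(V(536) - 634074) = 1/(-19/10 - 634074) = 1/(-6340759/10) = -10/6340759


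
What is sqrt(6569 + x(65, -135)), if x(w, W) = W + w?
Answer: sqrt(6499) ≈ 80.616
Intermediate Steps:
sqrt(6569 + x(65, -135)) = sqrt(6569 + (-135 + 65)) = sqrt(6569 - 70) = sqrt(6499)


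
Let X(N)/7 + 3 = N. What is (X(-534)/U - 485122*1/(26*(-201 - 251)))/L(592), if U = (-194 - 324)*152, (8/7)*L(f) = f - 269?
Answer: 682870385/4669901054 ≈ 0.14623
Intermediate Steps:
X(N) = -21 + 7*N
L(f) = -1883/8 + 7*f/8 (L(f) = 7*(f - 269)/8 = 7*(-269 + f)/8 = -1883/8 + 7*f/8)
U = -78736 (U = -518*152 = -78736)
(X(-534)/U - 485122*1/(26*(-201 - 251)))/L(592) = ((-21 + 7*(-534))/(-78736) - 485122*1/(26*(-201 - 251)))/(-1883/8 + (7/8)*592) = ((-21 - 3738)*(-1/78736) - 485122/((-452*26)))/(-1883/8 + 518) = (-3759*(-1/78736) - 485122/(-11752))/(2261/8) = (537/11248 - 485122*(-1/11752))*(8/2261) = (537/11248 + 242561/5876)*(8/2261) = (682870385/16523312)*(8/2261) = 682870385/4669901054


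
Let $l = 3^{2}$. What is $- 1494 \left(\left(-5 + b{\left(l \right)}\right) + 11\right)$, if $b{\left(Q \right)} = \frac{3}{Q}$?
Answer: $-9462$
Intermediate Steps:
$l = 9$
$- 1494 \left(\left(-5 + b{\left(l \right)}\right) + 11\right) = - 1494 \left(\left(-5 + \frac{3}{9}\right) + 11\right) = - 1494 \left(\left(-5 + 3 \cdot \frac{1}{9}\right) + 11\right) = - 1494 \left(\left(-5 + \frac{1}{3}\right) + 11\right) = - 1494 \left(- \frac{14}{3} + 11\right) = \left(-1494\right) \frac{19}{3} = -9462$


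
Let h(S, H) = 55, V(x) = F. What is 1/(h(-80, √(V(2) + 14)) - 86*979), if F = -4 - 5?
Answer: -1/84139 ≈ -1.1885e-5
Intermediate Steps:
F = -9
V(x) = -9
1/(h(-80, √(V(2) + 14)) - 86*979) = 1/(55 - 86*979) = 1/(55 - 84194) = 1/(-84139) = -1/84139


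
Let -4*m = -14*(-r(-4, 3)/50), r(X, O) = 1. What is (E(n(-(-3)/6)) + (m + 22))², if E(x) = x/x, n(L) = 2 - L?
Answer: 5257849/10000 ≈ 525.79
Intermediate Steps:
E(x) = 1
m = -7/100 (m = -(-7)/(2*((-50/1))) = -(-7)/(2*((-50*1))) = -(-7)/(2*(-50)) = -(-7)*(-1)/(2*50) = -¼*7/25 = -7/100 ≈ -0.070000)
(E(n(-(-3)/6)) + (m + 22))² = (1 + (-7/100 + 22))² = (1 + 2193/100)² = (2293/100)² = 5257849/10000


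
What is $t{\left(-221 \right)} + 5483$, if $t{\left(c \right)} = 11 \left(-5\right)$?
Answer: $5428$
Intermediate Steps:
$t{\left(c \right)} = -55$
$t{\left(-221 \right)} + 5483 = -55 + 5483 = 5428$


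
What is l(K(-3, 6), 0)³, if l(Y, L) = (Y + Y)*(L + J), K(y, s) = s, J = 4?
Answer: 110592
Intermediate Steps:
l(Y, L) = 2*Y*(4 + L) (l(Y, L) = (Y + Y)*(L + 4) = (2*Y)*(4 + L) = 2*Y*(4 + L))
l(K(-3, 6), 0)³ = (2*6*(4 + 0))³ = (2*6*4)³ = 48³ = 110592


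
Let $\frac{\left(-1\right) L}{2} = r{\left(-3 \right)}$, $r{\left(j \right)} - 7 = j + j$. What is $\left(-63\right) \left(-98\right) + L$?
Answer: $6172$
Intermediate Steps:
$r{\left(j \right)} = 7 + 2 j$ ($r{\left(j \right)} = 7 + \left(j + j\right) = 7 + 2 j$)
$L = -2$ ($L = - 2 \left(7 + 2 \left(-3\right)\right) = - 2 \left(7 - 6\right) = \left(-2\right) 1 = -2$)
$\left(-63\right) \left(-98\right) + L = \left(-63\right) \left(-98\right) - 2 = 6174 - 2 = 6172$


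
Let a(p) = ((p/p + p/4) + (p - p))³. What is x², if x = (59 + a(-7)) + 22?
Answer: 26594649/4096 ≈ 6492.8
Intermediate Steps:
a(p) = (1 + p/4)³ (a(p) = ((1 + p*(¼)) + 0)³ = ((1 + p/4) + 0)³ = (1 + p/4)³)
x = 5157/64 (x = (59 + (4 - 7)³/64) + 22 = (59 + (1/64)*(-3)³) + 22 = (59 + (1/64)*(-27)) + 22 = (59 - 27/64) + 22 = 3749/64 + 22 = 5157/64 ≈ 80.578)
x² = (5157/64)² = 26594649/4096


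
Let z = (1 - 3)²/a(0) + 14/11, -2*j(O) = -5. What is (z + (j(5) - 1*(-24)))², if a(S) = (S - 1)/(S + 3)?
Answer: 120409/484 ≈ 248.78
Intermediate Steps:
a(S) = (-1 + S)/(3 + S)
j(O) = 5/2 (j(O) = -½*(-5) = 5/2)
z = -118/11 (z = (1 - 3)²/(((-1 + 0)/(3 + 0))) + 14/11 = (-2)²/((-1/3)) + 14*(1/11) = 4/(((⅓)*(-1))) + 14/11 = 4/(-⅓) + 14/11 = 4*(-3) + 14/11 = -12 + 14/11 = -118/11 ≈ -10.727)
(z + (j(5) - 1*(-24)))² = (-118/11 + (5/2 - 1*(-24)))² = (-118/11 + (5/2 + 24))² = (-118/11 + 53/2)² = (347/22)² = 120409/484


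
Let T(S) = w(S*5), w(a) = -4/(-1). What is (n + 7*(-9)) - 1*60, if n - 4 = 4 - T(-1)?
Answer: -119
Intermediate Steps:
w(a) = 4 (w(a) = -4*(-1) = 4)
T(S) = 4
n = 4 (n = 4 + (4 - 1*4) = 4 + (4 - 4) = 4 + 0 = 4)
(n + 7*(-9)) - 1*60 = (4 + 7*(-9)) - 1*60 = (4 - 63) - 60 = -59 - 60 = -119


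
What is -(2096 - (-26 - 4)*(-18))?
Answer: -1556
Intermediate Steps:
-(2096 - (-26 - 4)*(-18)) = -(2096 - (-30)*(-18)) = -(2096 - 1*540) = -(2096 - 540) = -1*1556 = -1556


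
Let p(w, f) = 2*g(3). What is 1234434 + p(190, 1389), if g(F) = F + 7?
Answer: 1234454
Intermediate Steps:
g(F) = 7 + F
p(w, f) = 20 (p(w, f) = 2*(7 + 3) = 2*10 = 20)
1234434 + p(190, 1389) = 1234434 + 20 = 1234454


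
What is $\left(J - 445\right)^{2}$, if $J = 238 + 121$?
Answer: $7396$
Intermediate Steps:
$J = 359$
$\left(J - 445\right)^{2} = \left(359 - 445\right)^{2} = \left(-86\right)^{2} = 7396$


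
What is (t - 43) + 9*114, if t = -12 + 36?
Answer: 1007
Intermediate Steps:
t = 24
(t - 43) + 9*114 = (24 - 43) + 9*114 = -19 + 1026 = 1007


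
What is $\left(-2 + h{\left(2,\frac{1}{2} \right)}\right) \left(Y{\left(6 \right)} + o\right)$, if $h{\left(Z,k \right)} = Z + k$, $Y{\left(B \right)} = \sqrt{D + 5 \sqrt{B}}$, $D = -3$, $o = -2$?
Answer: $-1 + \frac{\sqrt{-3 + 5 \sqrt{6}}}{2} \approx 0.52048$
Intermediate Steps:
$Y{\left(B \right)} = \sqrt{-3 + 5 \sqrt{B}}$
$\left(-2 + h{\left(2,\frac{1}{2} \right)}\right) \left(Y{\left(6 \right)} + o\right) = \left(-2 + \left(2 + \frac{1}{2}\right)\right) \left(\sqrt{-3 + 5 \sqrt{6}} - 2\right) = \left(-2 + \left(2 + \frac{1}{2}\right)\right) \left(-2 + \sqrt{-3 + 5 \sqrt{6}}\right) = \left(-2 + \frac{5}{2}\right) \left(-2 + \sqrt{-3 + 5 \sqrt{6}}\right) = \frac{-2 + \sqrt{-3 + 5 \sqrt{6}}}{2} = -1 + \frac{\sqrt{-3 + 5 \sqrt{6}}}{2}$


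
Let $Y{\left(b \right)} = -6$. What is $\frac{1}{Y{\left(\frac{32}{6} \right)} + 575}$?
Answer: $\frac{1}{569} \approx 0.0017575$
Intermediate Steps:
$\frac{1}{Y{\left(\frac{32}{6} \right)} + 575} = \frac{1}{-6 + 575} = \frac{1}{569}$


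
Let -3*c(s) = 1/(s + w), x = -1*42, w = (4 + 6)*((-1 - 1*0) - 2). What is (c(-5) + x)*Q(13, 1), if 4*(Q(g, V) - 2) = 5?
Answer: -57317/420 ≈ -136.47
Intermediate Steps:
Q(g, V) = 13/4 (Q(g, V) = 2 + (¼)*5 = 2 + 5/4 = 13/4)
w = -30 (w = 10*((-1 + 0) - 2) = 10*(-1 - 2) = 10*(-3) = -30)
x = -42
c(s) = -1/(3*(-30 + s)) (c(s) = -1/(3*(s - 30)) = -1/(3*(-30 + s)))
(c(-5) + x)*Q(13, 1) = (-1/(-90 + 3*(-5)) - 42)*(13/4) = (-1/(-90 - 15) - 42)*(13/4) = (-1/(-105) - 42)*(13/4) = (-1*(-1/105) - 42)*(13/4) = (1/105 - 42)*(13/4) = -4409/105*13/4 = -57317/420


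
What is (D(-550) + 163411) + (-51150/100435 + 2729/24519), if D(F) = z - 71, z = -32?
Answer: 80431141978177/492513153 ≈ 1.6331e+5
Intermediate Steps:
D(F) = -103 (D(F) = -32 - 71 = -103)
(D(-550) + 163411) + (-51150/100435 + 2729/24519) = (-103 + 163411) + (-51150/100435 + 2729/24519) = 163308 + (-51150*1/100435 + 2729*(1/24519)) = 163308 + (-10230/20087 + 2729/24519) = 163308 - 196011947/492513153 = 80431141978177/492513153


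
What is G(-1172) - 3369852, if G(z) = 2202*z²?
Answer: 3021262116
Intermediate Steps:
G(-1172) - 3369852 = 2202*(-1172)² - 3369852 = 2202*1373584 - 3369852 = 3024631968 - 3369852 = 3021262116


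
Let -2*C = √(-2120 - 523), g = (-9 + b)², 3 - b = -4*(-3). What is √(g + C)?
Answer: √(1296 - 2*I*√2643)/2 ≈ 18.014 - 0.71347*I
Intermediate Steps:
b = -9 (b = 3 - (-4)*(-3) = 3 - 1*12 = 3 - 12 = -9)
g = 324 (g = (-9 - 9)² = (-18)² = 324)
C = -I*√2643/2 (C = -√(-2120 - 523)/2 = -I*√2643/2 ≈ -25.705*I)
√(g + C) = √(324 - I*√2643/2)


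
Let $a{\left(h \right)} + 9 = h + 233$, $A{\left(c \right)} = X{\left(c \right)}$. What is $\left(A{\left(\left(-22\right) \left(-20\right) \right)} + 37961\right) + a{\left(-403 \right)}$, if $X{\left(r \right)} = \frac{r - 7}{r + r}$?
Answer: $\frac{33248593}{880} \approx 37783.0$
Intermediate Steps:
$X{\left(r \right)} = \frac{-7 + r}{2 r}$
$A{\left(c \right)} = \frac{-7 + c}{2 c}$
$a{\left(h \right)} = 224 + h$ ($a{\left(h \right)} = -9 + \left(h + 233\right) = -9 + \left(233 + h\right) = 224 + h$)
$\left(A{\left(\left(-22\right) \left(-20\right) \right)} + 37961\right) + a{\left(-403 \right)} = \left(\frac{-7 - -440}{2 \left(\left(-22\right) \left(-20\right)\right)} + 37961\right) + \left(224 - 403\right) = \left(\frac{-7 + 440}{2 \cdot 440} + 37961\right) - 179 = \left(\frac{1}{2} \cdot \frac{1}{440} \cdot 433 + 37961\right) - 179 = \left(\frac{433}{880} + 37961\right) - 179 = \frac{33406113}{880} - 179 = \frac{33248593}{880}$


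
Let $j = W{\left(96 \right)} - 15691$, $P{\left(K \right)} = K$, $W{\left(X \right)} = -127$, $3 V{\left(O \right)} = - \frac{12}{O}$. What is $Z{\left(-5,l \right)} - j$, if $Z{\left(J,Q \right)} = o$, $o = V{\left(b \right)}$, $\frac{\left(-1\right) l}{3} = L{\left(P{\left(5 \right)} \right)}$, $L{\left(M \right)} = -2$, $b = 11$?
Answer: $\frac{173994}{11} \approx 15818.0$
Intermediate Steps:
$V{\left(O \right)} = - \frac{4}{O}$ ($V{\left(O \right)} = \frac{\left(-12\right) \frac{1}{O}}{3} = - \frac{4}{O}$)
$l = 6$ ($l = \left(-3\right) \left(-2\right) = 6$)
$j = -15818$ ($j = -127 - 15691 = -15818$)
$o = - \frac{4}{11} \approx -0.36364$
$Z{\left(J,Q \right)} = - \frac{4}{11}$
$Z{\left(-5,l \right)} - j = - \frac{4}{11} - -15818 = - \frac{4}{11} + 15818 = \frac{173994}{11}$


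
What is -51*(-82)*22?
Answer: 92004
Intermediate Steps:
-51*(-82)*22 = 4182*22 = 92004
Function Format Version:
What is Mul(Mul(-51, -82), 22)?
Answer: 92004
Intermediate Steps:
Mul(Mul(-51, -82), 22) = Mul(4182, 22) = 92004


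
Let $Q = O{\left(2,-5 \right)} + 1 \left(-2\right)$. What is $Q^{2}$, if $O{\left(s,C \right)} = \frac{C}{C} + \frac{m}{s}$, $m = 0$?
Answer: $1$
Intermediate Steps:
$O{\left(s,C \right)} = 1$ ($O{\left(s,C \right)} = \frac{C}{C} + \frac{0}{s} = 1 + 0 = 1$)
$Q = -1$ ($Q = 1 + 1 \left(-2\right) = 1 - 2 = -1$)
$Q^{2} = \left(-1\right)^{2} = 1$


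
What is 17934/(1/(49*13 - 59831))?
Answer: -1061585196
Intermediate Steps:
17934/(1/(49*13 - 59831)) = 17934/(1/(637 - 59831)) = 17934/(1/(-59194)) = 17934/(-1/59194) = 17934*(-59194) = -1061585196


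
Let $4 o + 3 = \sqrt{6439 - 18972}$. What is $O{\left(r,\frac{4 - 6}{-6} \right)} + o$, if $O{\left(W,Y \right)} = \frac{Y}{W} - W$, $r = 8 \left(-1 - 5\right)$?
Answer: $\frac{6803}{144} + \frac{i \sqrt{12533}}{4} \approx 47.243 + 27.988 i$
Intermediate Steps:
$o = - \frac{3}{4} + \frac{i \sqrt{12533}}{4}$ ($o = - \frac{3}{4} + \frac{\sqrt{6439 - 18972}}{4} = - \frac{3}{4} + \frac{\sqrt{-12533}}{4} = - \frac{3}{4} + \frac{i \sqrt{12533}}{4} \approx -0.75 + 27.988 i$)
$r = -48$ ($r = 8 \left(-6\right) = -48$)
$O{\left(W,Y \right)} = - W + \frac{Y}{W}$
$O{\left(r,\frac{4 - 6}{-6} \right)} + o = \left(\left(-1\right) \left(-48\right) + \frac{\left(4 - 6\right) \frac{1}{-6}}{-48}\right) - \left(\frac{3}{4} - \frac{i \sqrt{12533}}{4}\right) = \left(48 + \left(-2\right) \left(- \frac{1}{6}\right) \left(- \frac{1}{48}\right)\right) - \left(\frac{3}{4} - \frac{i \sqrt{12533}}{4}\right) = \left(48 + \frac{1}{3} \left(- \frac{1}{48}\right)\right) - \left(\frac{3}{4} - \frac{i \sqrt{12533}}{4}\right) = \left(48 - \frac{1}{144}\right) - \left(\frac{3}{4} - \frac{i \sqrt{12533}}{4}\right) = \frac{6911}{144} - \left(\frac{3}{4} - \frac{i \sqrt{12533}}{4}\right) = \frac{6803}{144} + \frac{i \sqrt{12533}}{4}$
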